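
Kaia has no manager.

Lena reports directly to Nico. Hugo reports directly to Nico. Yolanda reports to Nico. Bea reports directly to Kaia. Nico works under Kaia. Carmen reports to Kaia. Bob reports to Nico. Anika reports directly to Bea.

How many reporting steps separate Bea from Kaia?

Chain from Bea up to Kaia: Bea → Kaia. That is 1 step up, so Bea is 1 level below Kaia.

1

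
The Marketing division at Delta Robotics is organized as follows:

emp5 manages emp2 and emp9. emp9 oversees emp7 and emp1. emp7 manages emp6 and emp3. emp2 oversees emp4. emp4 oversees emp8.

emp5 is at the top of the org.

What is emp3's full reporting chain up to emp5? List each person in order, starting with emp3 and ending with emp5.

emp3 -> emp7 -> emp9 -> emp5

emp3 reports to emp7. emp7 reports to emp9. emp9 reports to emp5. emp5 is at the top.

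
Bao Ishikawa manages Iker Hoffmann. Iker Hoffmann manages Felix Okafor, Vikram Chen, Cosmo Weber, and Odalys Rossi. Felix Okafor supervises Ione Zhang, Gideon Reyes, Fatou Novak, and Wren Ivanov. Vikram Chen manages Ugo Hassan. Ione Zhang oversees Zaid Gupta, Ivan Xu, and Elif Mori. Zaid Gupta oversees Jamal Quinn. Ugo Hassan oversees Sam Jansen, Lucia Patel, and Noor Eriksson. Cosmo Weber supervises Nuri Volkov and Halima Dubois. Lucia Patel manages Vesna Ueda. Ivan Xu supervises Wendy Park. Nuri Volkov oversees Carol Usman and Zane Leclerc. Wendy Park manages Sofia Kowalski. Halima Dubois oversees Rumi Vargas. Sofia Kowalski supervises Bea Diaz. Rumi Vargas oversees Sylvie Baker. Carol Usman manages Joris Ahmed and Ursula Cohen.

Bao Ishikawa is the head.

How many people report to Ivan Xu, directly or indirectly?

3

Ivan Xu directly manages Wendy Park. Under Wendy Park: Sofia Kowalski, Bea Diaz (2). That's 3 in total.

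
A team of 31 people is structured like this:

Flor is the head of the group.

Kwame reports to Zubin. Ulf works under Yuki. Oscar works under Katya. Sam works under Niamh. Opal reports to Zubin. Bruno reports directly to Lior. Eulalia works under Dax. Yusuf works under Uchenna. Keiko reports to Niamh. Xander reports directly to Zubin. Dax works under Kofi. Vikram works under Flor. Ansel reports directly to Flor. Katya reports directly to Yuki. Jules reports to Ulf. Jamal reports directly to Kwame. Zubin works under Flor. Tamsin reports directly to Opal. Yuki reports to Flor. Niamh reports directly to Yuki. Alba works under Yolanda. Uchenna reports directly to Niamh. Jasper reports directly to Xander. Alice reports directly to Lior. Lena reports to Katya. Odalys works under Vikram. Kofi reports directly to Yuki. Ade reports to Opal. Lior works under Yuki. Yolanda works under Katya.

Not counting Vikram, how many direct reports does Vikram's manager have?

Vikram reports to Flor. Flor's other direct reports are Zubin, Yuki, Ansel — 3 peers.

3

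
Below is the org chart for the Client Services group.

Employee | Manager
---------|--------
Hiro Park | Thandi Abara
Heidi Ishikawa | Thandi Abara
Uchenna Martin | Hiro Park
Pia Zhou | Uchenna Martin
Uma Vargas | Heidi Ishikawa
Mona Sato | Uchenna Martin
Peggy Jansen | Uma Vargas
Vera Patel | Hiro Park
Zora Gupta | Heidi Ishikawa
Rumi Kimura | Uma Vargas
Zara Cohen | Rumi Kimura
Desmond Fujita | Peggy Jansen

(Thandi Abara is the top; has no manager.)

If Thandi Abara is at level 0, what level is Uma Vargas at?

Chain from Uma Vargas up to Thandi Abara: Uma Vargas → Heidi Ishikawa → Thandi Abara. That is 2 steps up, so Uma Vargas is 2 levels below Thandi Abara.

2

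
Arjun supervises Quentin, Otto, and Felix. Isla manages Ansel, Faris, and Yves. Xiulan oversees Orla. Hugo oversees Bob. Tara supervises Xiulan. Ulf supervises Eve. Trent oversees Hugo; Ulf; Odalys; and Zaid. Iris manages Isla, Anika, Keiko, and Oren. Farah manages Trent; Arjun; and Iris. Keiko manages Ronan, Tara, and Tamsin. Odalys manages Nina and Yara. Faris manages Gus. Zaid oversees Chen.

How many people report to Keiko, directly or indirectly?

5

Keiko directly manages Tara, Tamsin, Ronan. Under Tara: Xiulan, Orla (2). Tamsin has no reports. Ronan has no reports. So Keiko's organization is 3 direct reports plus everyone under them: 3 + 1 + 1 = 5.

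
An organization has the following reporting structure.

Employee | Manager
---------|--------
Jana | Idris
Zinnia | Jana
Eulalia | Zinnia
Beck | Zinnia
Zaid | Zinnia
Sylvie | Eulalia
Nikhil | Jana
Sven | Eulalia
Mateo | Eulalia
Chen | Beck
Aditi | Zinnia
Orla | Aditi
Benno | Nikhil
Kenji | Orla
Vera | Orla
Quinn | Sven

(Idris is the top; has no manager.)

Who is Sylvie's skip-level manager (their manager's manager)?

Sylvie reports to Eulalia, and Eulalia reports to Zinnia. So Sylvie's skip-level manager is Zinnia.

Zinnia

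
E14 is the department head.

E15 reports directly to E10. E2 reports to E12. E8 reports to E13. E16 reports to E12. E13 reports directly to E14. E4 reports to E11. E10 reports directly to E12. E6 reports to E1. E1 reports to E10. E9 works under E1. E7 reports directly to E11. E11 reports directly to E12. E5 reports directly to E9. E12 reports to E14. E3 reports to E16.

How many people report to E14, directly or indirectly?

E14 directly manages E12, E13. Under E12: E2, E16, E3, E10, E15, E1, E9, E5, E6, E11, E7, E4 (12). Under E13: E8 (1). So E14's organization is 2 direct reports plus everyone under them: 13 + 2 = 15.

15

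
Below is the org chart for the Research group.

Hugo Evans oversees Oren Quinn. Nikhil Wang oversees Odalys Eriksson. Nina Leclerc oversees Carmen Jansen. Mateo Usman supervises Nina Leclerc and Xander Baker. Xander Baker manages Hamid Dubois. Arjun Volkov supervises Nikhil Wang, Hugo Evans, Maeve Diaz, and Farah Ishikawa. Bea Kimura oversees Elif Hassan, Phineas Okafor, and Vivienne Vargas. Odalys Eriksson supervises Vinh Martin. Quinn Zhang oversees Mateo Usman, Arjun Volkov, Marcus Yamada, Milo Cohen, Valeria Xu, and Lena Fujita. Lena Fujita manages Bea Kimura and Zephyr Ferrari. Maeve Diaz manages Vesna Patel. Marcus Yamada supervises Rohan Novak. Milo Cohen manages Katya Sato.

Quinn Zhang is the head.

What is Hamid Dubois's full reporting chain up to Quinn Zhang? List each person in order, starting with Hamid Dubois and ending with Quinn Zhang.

Hamid Dubois reports to Xander Baker. Xander Baker reports to Mateo Usman. Mateo Usman reports to Quinn Zhang. Quinn Zhang is at the top.

Hamid Dubois -> Xander Baker -> Mateo Usman -> Quinn Zhang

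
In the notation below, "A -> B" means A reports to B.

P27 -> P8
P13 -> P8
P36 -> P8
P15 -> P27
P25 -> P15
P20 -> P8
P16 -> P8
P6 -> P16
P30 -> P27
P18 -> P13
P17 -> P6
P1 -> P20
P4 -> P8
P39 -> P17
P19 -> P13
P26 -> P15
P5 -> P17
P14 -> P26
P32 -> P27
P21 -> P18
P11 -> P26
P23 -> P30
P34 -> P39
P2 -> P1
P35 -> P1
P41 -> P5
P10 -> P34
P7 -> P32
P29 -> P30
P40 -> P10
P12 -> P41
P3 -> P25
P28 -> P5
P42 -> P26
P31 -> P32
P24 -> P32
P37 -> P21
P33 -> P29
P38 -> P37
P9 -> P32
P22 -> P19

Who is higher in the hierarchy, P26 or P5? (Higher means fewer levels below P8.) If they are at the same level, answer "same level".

P26

P26 is 3 levels below P8; P5 is 4. P26 is higher.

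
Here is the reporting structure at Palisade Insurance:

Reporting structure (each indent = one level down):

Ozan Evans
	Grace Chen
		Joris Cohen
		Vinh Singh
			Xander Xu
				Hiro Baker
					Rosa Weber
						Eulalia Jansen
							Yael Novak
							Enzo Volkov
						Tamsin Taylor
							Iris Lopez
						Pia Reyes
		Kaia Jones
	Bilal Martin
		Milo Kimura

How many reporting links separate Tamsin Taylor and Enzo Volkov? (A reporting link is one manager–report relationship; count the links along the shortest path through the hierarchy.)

Tamsin Taylor is 1 level below Rosa Weber, and Enzo Volkov is 2 levels below Rosa Weber (their lowest common manager). The shortest path runs up from Tamsin Taylor to Rosa Weber and back down to Enzo Volkov: 1 + 2 = 3 links.

3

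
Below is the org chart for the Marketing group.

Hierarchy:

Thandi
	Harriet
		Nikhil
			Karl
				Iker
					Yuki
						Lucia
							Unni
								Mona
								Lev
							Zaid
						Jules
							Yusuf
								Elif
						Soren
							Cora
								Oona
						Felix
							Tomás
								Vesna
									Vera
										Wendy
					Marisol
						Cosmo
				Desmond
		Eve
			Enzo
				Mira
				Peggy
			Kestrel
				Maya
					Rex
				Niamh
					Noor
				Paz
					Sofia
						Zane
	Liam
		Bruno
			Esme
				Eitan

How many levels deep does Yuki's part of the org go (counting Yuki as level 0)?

5

The longest chain under Yuki runs Yuki → Felix → Tomás → Vesna → Vera → Wendy, which is 5 levels below Yuki.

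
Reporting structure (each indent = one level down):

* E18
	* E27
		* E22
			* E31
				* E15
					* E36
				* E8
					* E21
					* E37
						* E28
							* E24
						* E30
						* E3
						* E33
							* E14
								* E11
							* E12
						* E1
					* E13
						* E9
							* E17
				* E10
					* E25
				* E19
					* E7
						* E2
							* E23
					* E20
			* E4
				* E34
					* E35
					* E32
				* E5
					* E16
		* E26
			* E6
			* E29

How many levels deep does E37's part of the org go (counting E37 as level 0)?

3

The longest chain under E37 runs E37 → E33 → E14 → E11, which is 3 levels below E37.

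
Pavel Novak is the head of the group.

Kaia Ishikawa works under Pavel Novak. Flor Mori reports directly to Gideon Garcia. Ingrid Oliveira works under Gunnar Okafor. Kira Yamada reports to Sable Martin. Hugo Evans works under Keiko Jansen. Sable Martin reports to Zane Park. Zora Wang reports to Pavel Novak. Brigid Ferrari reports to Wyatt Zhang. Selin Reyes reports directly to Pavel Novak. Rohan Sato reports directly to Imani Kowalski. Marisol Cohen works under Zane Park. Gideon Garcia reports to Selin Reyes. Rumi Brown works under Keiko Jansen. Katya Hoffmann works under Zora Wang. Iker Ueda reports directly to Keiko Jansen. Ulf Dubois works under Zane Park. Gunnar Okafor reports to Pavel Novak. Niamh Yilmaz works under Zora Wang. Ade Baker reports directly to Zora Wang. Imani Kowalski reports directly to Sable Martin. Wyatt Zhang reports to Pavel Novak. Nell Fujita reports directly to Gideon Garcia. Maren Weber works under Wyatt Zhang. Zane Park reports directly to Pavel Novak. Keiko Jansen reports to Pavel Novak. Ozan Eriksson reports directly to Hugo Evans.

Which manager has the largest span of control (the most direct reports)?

Direct-report counts: Pavel Novak has 7; Gunnar Okafor has 1; Zora Wang has 3; Selin Reyes has 1; Gideon Garcia has 2; Wyatt Zhang has 2; Keiko Jansen has 3; Hugo Evans has 1; Zane Park has 3; Sable Martin has 2; Imani Kowalski has 1. The largest is 7, held by Pavel Novak.

Pavel Novak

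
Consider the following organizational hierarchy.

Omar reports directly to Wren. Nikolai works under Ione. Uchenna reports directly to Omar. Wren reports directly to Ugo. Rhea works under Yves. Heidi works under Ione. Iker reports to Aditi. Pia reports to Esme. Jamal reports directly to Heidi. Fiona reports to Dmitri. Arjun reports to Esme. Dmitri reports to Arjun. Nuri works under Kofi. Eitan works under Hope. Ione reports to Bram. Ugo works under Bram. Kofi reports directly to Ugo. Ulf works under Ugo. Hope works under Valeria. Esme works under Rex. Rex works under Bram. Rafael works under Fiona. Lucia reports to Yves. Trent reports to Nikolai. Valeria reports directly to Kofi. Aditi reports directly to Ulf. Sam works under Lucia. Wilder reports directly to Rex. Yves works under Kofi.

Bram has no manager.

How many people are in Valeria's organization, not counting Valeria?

Valeria directly manages Hope. Under Hope: Eitan (1). That's 2 in total.

2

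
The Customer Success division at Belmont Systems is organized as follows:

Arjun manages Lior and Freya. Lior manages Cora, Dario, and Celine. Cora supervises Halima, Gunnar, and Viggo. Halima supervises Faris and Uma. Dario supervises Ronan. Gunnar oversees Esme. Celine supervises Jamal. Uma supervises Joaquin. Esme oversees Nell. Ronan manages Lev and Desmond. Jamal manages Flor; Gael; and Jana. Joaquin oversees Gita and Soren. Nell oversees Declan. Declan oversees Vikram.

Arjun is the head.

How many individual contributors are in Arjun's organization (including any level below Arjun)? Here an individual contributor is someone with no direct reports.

The people in Arjun's organization with no one reporting to them are Freya, Jana, Flor, Gael, Desmond, Lev, Viggo, Vikram, Gita, Soren, Faris. That is 11.

11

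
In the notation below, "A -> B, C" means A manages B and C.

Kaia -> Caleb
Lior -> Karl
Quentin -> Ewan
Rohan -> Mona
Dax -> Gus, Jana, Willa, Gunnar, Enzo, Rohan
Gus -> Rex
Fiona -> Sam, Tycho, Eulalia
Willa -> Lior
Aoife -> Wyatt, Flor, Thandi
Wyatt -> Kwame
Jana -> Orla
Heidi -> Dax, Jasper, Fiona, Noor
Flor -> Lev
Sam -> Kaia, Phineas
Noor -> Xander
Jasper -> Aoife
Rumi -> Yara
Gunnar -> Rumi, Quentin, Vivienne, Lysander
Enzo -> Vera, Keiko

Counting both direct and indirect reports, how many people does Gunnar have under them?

6

Gunnar directly manages Rumi, Quentin, Vivienne, Lysander. Under Rumi: Yara (1). Under Quentin: Ewan (1). Vivienne has no reports. Lysander has no reports. So Gunnar's organization is 4 direct reports plus everyone under them: 2 + 2 + 1 + 1 = 6.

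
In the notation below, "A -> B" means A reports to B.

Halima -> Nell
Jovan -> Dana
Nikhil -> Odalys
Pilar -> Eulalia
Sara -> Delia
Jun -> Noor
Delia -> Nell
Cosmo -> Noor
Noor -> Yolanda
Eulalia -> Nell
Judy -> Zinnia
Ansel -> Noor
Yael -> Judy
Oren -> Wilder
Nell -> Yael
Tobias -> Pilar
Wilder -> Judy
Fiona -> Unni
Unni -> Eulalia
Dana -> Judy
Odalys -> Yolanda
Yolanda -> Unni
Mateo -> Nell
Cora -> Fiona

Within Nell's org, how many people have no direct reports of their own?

The people in Nell's organization with no one reporting to them are Sara, Mateo, Tobias, Cora, Ansel, Jun, Cosmo, Nikhil, Halima. That is 9.

9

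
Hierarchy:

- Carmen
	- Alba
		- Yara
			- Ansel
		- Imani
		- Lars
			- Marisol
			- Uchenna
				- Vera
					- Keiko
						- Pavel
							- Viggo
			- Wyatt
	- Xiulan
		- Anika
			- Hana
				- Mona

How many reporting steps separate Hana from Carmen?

3

Chain from Hana up to Carmen: Hana → Anika → Xiulan → Carmen. That is 3 steps up, so Hana is 3 levels below Carmen.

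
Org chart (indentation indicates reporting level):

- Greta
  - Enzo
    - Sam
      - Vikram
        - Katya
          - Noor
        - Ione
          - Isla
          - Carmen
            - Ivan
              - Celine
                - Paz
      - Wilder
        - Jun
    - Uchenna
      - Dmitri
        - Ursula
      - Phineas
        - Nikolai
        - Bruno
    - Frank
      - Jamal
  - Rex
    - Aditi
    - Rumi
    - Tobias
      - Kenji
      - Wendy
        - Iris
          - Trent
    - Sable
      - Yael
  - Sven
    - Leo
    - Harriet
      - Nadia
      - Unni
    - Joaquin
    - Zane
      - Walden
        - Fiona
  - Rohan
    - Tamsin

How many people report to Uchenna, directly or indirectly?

5

Uchenna directly manages Dmitri, Phineas. Under Dmitri: Ursula (1). Under Phineas: Bruno, Nikolai (2). So Uchenna's organization is 2 direct reports plus everyone under them: 2 + 3 = 5.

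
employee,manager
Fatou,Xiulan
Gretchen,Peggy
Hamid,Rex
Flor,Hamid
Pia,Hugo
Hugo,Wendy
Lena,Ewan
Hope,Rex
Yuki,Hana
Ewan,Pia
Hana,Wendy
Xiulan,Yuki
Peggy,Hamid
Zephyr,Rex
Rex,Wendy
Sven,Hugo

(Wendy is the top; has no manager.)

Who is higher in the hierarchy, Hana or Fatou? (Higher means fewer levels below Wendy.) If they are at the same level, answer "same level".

Hana

Hana is 1 level below Wendy; Fatou is 4. Hana is higher.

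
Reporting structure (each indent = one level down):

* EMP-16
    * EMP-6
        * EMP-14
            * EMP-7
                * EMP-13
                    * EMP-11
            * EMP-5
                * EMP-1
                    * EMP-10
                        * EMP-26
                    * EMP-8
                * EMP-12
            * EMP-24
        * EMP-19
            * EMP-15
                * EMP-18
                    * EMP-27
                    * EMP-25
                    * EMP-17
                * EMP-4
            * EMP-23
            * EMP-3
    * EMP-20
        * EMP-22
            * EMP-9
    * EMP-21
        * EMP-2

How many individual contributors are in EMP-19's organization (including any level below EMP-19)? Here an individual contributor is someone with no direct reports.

The people in EMP-19's organization with no one reporting to them are EMP-3, EMP-23, EMP-4, EMP-17, EMP-25, EMP-27. That is 6.

6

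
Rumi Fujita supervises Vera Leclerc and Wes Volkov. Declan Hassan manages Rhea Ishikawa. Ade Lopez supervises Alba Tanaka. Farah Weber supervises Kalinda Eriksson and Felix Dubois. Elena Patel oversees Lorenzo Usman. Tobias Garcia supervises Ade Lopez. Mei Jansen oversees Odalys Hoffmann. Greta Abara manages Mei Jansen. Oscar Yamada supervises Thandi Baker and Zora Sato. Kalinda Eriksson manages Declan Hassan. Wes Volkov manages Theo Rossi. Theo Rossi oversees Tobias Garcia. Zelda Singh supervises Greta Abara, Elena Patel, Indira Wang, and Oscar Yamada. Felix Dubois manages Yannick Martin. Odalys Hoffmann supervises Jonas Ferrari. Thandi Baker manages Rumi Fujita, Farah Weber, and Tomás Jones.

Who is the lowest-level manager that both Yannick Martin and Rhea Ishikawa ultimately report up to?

Yannick Martin's chain of managers is Felix Dubois, Farah Weber, Thandi Baker, Oscar Yamada, Zelda Singh. Rhea Ishikawa's chain of managers is Declan Hassan, Kalinda Eriksson, Farah Weber, Thandi Baker, Oscar Yamada, Zelda Singh. The first manager that appears in both chains is Farah Weber.

Farah Weber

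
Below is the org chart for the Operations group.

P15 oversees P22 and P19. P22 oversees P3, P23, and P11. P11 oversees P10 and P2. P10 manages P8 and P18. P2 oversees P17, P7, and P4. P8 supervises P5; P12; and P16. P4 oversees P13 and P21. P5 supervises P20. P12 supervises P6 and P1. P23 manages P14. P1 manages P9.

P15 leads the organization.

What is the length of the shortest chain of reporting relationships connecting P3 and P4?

4

P3 is 1 level below P22, and P4 is 3 levels below P22 (their lowest common manager). The shortest path runs up from P3 to P22 and back down to P4: 1 + 3 = 4 links.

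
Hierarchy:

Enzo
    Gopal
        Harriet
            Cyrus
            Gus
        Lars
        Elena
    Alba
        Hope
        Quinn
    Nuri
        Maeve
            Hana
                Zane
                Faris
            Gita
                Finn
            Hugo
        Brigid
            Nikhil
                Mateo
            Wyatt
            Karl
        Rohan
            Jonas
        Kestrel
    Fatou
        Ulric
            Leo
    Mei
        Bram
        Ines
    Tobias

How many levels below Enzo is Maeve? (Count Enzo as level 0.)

Chain from Maeve up to Enzo: Maeve → Nuri → Enzo. That is 2 steps up, so Maeve is 2 levels below Enzo.

2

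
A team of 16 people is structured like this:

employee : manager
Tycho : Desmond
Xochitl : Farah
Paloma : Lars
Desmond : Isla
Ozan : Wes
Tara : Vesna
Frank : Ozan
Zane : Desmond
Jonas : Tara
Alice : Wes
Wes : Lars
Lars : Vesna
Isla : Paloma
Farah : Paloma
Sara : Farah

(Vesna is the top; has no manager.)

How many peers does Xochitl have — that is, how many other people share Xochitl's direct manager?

1

Xochitl reports to Farah. Farah's other direct reports are Sara — 1 peer.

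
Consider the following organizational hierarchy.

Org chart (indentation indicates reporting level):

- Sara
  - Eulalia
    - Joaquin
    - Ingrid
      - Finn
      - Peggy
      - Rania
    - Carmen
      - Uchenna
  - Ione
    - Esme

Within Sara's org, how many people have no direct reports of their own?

6

The people in Sara's organization with no one reporting to them are Esme, Uchenna, Rania, Peggy, Finn, Joaquin. That is 6.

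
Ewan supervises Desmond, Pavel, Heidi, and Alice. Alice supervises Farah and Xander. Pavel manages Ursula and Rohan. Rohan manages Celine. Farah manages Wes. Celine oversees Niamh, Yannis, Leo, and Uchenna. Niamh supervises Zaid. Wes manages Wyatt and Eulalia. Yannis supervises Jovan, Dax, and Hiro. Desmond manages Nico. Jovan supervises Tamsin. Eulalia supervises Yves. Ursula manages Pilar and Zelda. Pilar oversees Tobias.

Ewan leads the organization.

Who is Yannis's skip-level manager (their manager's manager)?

Rohan

Yannis reports to Celine, and Celine reports to Rohan. So Yannis's skip-level manager is Rohan.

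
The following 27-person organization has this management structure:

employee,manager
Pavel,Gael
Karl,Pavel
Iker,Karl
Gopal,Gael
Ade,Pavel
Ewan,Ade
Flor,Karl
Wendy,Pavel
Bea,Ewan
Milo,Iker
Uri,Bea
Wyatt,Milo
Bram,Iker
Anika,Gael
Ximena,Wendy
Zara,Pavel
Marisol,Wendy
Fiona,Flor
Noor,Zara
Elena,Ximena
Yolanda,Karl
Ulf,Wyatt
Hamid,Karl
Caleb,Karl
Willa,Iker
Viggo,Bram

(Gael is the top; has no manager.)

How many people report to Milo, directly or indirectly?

Milo directly manages Wyatt. Under Wyatt: Ulf (1). That's 2 in total.

2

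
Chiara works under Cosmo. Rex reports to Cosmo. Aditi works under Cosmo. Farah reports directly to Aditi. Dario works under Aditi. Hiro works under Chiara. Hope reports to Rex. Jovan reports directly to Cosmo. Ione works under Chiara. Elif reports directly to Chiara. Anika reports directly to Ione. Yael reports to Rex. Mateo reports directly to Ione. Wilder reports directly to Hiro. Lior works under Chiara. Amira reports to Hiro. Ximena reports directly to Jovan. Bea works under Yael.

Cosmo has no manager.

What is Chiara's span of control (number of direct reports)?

4

Chiara directly manages Hiro, Ione, Elif, Lior. That is 4 direct reports.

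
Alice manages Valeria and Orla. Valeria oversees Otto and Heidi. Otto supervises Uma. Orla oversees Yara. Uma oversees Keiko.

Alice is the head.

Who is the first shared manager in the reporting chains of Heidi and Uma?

Heidi's chain of managers is Valeria, Alice. Uma's chain of managers is Otto, Valeria, Alice. The first manager that appears in both chains is Valeria.

Valeria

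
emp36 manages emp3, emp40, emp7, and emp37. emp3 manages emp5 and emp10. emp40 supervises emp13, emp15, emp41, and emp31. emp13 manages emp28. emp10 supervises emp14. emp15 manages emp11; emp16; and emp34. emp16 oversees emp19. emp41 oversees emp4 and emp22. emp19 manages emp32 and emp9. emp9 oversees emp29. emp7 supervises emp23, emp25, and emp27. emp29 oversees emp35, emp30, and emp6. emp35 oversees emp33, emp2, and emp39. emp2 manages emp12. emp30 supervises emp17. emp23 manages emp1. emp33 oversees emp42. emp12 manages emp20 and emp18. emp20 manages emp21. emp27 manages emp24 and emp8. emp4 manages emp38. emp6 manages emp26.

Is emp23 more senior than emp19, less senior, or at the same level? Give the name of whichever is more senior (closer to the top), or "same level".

emp23 is 2 levels below emp36; emp19 is 4. emp23 is higher.

emp23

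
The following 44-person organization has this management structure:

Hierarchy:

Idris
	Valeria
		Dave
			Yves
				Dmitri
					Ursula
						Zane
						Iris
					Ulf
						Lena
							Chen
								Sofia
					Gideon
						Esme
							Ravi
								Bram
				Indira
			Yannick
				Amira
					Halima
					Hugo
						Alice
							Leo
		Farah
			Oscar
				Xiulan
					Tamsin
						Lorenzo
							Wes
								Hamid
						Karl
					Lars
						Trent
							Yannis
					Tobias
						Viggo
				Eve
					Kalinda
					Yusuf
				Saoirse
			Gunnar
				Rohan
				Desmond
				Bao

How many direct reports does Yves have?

2

Yves directly manages Dmitri, Indira. That is 2 direct reports.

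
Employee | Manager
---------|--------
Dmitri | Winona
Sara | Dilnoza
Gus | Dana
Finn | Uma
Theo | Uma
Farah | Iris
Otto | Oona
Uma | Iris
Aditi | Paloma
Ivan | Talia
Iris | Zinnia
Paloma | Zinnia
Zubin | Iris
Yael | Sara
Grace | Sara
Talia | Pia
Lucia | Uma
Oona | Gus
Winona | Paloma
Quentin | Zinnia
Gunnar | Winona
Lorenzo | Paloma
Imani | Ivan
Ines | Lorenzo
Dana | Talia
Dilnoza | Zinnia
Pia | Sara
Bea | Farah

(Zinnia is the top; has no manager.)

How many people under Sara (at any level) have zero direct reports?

4

The people in Sara's organization with no one reporting to them are Yael, Grace, Imani, Otto. That is 4.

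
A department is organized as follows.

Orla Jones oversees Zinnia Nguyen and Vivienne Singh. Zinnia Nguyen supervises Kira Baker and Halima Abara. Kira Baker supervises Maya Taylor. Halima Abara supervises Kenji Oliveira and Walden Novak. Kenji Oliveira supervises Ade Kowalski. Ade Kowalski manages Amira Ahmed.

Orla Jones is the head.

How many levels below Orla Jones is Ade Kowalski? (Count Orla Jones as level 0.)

4

Chain from Ade Kowalski up to Orla Jones: Ade Kowalski → Kenji Oliveira → Halima Abara → Zinnia Nguyen → Orla Jones. That is 4 steps up, so Ade Kowalski is 4 levels below Orla Jones.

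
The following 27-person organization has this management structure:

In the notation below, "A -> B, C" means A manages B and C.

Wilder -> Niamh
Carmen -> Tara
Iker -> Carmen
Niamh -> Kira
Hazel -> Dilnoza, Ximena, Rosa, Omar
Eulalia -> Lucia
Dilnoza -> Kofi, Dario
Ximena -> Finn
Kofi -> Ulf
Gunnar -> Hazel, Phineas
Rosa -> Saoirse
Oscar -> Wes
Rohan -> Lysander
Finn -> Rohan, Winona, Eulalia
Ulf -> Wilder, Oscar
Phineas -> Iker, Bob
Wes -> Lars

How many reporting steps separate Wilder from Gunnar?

5

Chain from Wilder up to Gunnar: Wilder → Ulf → Kofi → Dilnoza → Hazel → Gunnar. That is 5 steps up, so Wilder is 5 levels below Gunnar.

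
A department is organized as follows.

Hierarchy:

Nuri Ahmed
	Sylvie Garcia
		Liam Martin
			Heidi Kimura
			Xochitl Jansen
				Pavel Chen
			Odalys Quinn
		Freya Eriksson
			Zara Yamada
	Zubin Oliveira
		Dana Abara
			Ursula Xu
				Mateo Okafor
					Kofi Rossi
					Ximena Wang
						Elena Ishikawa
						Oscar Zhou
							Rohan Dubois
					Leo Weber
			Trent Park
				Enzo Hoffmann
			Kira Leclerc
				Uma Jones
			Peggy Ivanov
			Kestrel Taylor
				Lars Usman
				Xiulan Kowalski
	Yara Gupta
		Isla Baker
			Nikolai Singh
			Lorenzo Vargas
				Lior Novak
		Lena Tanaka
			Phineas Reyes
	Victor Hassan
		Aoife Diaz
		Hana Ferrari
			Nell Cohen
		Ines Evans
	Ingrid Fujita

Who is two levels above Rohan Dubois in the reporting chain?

Rohan Dubois reports to Oscar Zhou, and Oscar Zhou reports to Ximena Wang. So Rohan Dubois's skip-level manager is Ximena Wang.

Ximena Wang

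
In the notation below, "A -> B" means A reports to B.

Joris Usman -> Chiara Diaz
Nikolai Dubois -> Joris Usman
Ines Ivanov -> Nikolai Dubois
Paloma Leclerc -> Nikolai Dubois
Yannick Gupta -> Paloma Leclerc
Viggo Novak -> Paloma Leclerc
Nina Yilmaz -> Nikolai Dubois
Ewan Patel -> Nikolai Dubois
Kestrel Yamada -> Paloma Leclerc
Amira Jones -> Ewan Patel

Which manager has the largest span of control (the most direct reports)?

Nikolai Dubois

Direct-report counts: Chiara Diaz has 1; Joris Usman has 1; Nikolai Dubois has 4; Ewan Patel has 1; Paloma Leclerc has 3. The largest is 4, held by Nikolai Dubois.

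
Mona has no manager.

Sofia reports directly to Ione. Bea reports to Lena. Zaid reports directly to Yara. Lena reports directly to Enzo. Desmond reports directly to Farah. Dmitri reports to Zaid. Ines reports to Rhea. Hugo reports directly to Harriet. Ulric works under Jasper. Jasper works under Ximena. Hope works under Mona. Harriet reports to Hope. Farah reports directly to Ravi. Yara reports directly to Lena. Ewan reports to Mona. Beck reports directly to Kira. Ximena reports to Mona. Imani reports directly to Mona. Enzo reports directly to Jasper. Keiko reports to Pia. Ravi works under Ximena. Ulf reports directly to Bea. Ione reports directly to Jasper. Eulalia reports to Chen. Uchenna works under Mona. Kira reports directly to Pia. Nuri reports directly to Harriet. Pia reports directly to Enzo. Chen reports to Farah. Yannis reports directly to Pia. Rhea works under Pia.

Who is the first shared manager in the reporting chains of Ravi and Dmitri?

Ximena

Ravi's chain of managers is Ximena, Mona. Dmitri's chain of managers is Zaid, Yara, Lena, Enzo, Jasper, Ximena, Mona. The first manager that appears in both chains is Ximena.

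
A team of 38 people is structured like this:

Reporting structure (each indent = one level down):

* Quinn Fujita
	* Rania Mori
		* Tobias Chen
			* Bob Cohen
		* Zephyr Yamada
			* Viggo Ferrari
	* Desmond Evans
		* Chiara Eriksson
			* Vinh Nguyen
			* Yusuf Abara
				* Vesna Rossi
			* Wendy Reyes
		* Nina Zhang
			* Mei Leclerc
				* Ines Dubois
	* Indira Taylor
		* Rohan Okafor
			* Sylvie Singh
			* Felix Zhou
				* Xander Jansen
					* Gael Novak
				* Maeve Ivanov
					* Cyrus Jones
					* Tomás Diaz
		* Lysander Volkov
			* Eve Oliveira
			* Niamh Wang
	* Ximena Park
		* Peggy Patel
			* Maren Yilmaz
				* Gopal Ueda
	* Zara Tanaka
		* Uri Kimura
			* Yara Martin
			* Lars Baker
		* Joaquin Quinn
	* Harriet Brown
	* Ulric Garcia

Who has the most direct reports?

Direct-report counts: Quinn Fujita has 7; Zara Tanaka has 2; Uri Kimura has 2; Ximena Park has 1; Peggy Patel has 1; Maren Yilmaz has 1; Indira Taylor has 2; Lysander Volkov has 2; Rohan Okafor has 2; Felix Zhou has 2; Maeve Ivanov has 2; Xander Jansen has 1; Desmond Evans has 2; Nina Zhang has 1; Mei Leclerc has 1; Chiara Eriksson has 3; Yusuf Abara has 1; Rania Mori has 2; Zephyr Yamada has 1; Tobias Chen has 1. The largest is 7, held by Quinn Fujita.

Quinn Fujita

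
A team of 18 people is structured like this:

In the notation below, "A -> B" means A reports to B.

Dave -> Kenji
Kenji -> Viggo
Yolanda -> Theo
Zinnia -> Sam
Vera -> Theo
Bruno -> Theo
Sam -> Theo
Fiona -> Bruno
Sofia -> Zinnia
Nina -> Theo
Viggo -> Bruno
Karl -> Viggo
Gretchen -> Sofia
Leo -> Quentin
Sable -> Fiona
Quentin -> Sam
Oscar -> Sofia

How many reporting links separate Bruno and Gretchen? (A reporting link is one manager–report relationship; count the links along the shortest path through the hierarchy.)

5

Bruno is 1 level below Theo, and Gretchen is 4 levels below Theo (their lowest common manager). The shortest path runs up from Bruno to Theo and back down to Gretchen: 1 + 4 = 5 links.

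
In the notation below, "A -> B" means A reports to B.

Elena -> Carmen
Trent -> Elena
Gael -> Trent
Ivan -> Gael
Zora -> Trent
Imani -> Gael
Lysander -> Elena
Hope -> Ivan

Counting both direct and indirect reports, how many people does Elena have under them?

7

Elena directly manages Trent, Lysander. Under Trent: Zora, Gael, Imani, Ivan, Hope (5). Lysander has no reports. So Elena's organization is 2 direct reports plus everyone under them: 6 + 1 = 7.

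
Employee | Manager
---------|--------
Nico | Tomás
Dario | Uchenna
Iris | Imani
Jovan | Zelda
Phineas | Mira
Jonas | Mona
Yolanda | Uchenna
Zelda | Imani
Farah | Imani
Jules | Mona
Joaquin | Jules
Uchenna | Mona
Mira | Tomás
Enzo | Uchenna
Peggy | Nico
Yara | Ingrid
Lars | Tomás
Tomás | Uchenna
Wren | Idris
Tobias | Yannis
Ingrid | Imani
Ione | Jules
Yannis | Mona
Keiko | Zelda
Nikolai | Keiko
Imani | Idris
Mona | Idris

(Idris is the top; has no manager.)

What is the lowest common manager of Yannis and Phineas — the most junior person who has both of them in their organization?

Yannis's chain of managers is Mona, Idris. Phineas's chain of managers is Mira, Tomás, Uchenna, Mona, Idris. The first manager that appears in both chains is Mona.

Mona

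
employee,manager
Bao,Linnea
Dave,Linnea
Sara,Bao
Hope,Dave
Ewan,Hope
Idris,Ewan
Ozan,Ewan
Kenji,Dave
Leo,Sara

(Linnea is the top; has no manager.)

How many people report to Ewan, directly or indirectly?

2

Ewan directly manages Idris, Ozan. Idris has no reports. Ozan has no reports. So Ewan's organization is 2 direct reports plus everyone under them: 1 + 1 = 2.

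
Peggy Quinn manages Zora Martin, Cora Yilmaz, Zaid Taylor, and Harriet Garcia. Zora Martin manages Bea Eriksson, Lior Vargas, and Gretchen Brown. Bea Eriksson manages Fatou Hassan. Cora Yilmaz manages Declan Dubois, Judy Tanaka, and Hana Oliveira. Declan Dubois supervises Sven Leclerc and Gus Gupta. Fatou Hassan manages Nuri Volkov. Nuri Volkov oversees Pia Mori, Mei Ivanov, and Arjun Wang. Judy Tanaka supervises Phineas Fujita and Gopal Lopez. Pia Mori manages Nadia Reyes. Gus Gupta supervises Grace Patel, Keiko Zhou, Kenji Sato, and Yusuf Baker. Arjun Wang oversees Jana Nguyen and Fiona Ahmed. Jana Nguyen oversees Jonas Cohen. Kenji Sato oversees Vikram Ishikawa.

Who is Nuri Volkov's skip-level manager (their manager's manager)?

Nuri Volkov reports to Fatou Hassan, and Fatou Hassan reports to Bea Eriksson. So Nuri Volkov's skip-level manager is Bea Eriksson.

Bea Eriksson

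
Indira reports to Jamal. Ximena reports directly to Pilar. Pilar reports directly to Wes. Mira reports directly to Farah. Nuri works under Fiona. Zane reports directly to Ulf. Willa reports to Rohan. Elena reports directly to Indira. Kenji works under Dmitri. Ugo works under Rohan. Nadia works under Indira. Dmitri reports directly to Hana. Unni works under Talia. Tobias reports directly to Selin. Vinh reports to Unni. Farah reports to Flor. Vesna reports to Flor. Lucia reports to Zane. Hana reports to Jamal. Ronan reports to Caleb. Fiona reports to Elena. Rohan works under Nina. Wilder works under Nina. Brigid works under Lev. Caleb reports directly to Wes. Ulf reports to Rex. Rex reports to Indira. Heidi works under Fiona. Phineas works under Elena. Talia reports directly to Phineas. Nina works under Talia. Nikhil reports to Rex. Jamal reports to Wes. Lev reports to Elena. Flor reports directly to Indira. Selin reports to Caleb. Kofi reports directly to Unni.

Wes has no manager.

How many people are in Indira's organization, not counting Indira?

Indira directly manages Elena, Flor, Rex, Nadia. Under Elena: Phineas, Talia, Unni, Kofi, Vinh, Nina, Wilder, Rohan, Willa, Ugo, Lev, Brigid, Fiona, Nuri, Heidi (15). Under Flor: Vesna, Farah, Mira (3). Under Rex: Nikhil, Ulf, Zane, Lucia (4). Nadia has no reports. So Indira's organization is 4 direct reports plus everyone under them: 16 + 4 + 5 + 1 = 26.

26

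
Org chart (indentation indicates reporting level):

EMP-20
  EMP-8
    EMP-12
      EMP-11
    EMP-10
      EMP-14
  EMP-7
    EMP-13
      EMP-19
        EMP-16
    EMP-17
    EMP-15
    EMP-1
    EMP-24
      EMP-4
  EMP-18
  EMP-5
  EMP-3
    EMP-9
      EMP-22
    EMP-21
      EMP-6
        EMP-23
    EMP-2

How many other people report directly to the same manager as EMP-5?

4

EMP-5 reports to EMP-20. EMP-20's other direct reports are EMP-8, EMP-7, EMP-18, EMP-3 — 4 peers.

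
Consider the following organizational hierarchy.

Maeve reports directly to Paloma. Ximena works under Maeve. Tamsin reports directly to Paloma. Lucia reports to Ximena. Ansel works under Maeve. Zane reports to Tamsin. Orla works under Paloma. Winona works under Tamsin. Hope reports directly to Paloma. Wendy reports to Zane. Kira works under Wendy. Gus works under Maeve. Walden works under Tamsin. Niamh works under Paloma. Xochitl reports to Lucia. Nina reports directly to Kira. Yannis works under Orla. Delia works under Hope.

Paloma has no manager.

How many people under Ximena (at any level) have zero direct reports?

1

The only person in Ximena's organization with no one reporting to them is Xochitl. That is 1.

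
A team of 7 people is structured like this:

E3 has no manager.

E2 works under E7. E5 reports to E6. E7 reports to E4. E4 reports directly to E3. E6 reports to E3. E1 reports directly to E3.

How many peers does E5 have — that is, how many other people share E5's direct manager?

E5 reports to E6, and E6 has no other direct reports. E5 has 0 peers.

0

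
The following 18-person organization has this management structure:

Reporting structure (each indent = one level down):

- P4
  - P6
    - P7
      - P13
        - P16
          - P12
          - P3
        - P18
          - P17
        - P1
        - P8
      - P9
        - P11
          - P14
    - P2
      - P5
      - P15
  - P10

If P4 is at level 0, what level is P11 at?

4

Chain from P11 up to P4: P11 → P9 → P7 → P6 → P4. That is 4 steps up, so P11 is 4 levels below P4.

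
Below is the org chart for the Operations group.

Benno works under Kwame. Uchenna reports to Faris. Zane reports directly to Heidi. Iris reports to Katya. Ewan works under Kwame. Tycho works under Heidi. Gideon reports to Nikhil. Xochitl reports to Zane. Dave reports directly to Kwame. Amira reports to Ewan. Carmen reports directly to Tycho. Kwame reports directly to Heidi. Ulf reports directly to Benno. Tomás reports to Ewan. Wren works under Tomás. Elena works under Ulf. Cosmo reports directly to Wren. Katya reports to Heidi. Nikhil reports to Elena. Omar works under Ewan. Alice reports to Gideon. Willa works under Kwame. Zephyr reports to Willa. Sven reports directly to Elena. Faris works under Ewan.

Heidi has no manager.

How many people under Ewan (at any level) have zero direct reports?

The people in Ewan's organization with no one reporting to them are Uchenna, Amira, Cosmo, Omar. That is 4.

4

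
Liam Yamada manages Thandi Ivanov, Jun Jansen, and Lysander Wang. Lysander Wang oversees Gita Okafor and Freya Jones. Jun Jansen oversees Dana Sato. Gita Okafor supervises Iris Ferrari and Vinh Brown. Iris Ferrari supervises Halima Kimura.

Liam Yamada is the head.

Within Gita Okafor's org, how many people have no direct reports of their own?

2

The people in Gita Okafor's organization with no one reporting to them are Vinh Brown, Halima Kimura. That is 2.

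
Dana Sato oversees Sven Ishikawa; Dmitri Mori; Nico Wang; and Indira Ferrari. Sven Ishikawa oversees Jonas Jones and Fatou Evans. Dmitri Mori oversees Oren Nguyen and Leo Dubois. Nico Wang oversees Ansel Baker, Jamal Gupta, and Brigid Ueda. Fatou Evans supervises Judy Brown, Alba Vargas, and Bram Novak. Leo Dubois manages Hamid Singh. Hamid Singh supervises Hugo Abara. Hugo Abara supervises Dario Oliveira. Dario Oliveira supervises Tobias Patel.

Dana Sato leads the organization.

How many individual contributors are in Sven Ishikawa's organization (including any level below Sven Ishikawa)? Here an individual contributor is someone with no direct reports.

The people in Sven Ishikawa's organization with no one reporting to them are Jonas Jones, Bram Novak, Alba Vargas, Judy Brown. That is 4.

4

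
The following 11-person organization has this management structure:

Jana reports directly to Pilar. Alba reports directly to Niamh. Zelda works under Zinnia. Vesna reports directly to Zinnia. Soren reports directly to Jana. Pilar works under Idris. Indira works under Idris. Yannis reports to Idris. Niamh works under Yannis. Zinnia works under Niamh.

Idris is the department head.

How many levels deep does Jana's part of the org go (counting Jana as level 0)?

1

The longest chain under Jana runs Jana → Soren, which is 1 level below Jana.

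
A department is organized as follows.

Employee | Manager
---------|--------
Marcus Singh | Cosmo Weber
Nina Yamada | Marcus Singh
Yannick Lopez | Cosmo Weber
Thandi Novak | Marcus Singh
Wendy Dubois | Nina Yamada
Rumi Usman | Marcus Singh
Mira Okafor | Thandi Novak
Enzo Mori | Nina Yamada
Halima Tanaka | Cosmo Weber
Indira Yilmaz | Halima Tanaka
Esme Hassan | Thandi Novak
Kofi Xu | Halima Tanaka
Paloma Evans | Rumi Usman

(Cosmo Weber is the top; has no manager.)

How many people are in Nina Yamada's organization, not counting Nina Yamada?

2

Nina Yamada directly manages Wendy Dubois, Enzo Mori. Wendy Dubois has no reports. Enzo Mori has no reports. So Nina Yamada's organization is 2 direct reports plus everyone under them: 1 + 1 = 2.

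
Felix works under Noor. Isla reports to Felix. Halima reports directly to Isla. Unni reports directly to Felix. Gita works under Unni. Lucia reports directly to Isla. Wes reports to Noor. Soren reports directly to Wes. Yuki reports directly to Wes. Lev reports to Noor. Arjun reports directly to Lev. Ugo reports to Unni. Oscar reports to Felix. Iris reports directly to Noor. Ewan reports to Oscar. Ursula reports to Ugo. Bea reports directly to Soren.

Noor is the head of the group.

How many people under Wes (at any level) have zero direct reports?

The people in Wes's organization with no one reporting to them are Yuki, Bea. That is 2.

2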